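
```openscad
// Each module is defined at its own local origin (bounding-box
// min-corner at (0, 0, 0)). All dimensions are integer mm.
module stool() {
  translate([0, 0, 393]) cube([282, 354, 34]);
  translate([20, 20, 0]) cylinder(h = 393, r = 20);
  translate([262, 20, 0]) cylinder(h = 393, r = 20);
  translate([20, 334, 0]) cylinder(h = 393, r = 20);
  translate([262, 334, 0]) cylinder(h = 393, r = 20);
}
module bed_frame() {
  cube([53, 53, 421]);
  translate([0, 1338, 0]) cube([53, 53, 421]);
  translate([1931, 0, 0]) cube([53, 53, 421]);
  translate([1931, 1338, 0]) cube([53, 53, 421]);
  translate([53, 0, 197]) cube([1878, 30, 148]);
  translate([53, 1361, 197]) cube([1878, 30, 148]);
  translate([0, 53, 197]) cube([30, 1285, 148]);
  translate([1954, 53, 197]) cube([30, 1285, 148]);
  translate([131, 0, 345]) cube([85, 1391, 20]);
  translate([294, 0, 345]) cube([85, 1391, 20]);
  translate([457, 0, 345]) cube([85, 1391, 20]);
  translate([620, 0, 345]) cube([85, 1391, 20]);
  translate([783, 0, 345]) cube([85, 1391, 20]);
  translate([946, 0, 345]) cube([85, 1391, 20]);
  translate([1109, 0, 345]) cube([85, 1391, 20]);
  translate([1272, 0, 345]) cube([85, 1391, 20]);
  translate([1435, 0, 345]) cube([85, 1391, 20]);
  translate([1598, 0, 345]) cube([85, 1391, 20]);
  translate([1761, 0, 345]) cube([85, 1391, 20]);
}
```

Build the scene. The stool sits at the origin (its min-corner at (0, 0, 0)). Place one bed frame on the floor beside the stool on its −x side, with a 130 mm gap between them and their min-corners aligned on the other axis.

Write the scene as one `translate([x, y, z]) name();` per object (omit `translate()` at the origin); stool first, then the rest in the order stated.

stool();
translate([-2114, 0, 0]) bed_frame();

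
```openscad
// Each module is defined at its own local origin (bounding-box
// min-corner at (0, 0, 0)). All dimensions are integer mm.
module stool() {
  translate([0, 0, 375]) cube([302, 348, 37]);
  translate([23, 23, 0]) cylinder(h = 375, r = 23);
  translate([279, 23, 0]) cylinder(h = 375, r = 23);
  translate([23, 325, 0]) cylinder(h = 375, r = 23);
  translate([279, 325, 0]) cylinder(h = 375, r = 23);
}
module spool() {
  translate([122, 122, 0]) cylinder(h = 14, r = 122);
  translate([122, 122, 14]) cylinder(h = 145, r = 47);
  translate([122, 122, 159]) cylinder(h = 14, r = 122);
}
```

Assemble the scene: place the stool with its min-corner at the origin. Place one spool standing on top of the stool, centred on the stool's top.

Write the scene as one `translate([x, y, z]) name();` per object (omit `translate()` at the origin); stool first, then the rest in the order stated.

stool();
translate([29, 52, 412]) spool();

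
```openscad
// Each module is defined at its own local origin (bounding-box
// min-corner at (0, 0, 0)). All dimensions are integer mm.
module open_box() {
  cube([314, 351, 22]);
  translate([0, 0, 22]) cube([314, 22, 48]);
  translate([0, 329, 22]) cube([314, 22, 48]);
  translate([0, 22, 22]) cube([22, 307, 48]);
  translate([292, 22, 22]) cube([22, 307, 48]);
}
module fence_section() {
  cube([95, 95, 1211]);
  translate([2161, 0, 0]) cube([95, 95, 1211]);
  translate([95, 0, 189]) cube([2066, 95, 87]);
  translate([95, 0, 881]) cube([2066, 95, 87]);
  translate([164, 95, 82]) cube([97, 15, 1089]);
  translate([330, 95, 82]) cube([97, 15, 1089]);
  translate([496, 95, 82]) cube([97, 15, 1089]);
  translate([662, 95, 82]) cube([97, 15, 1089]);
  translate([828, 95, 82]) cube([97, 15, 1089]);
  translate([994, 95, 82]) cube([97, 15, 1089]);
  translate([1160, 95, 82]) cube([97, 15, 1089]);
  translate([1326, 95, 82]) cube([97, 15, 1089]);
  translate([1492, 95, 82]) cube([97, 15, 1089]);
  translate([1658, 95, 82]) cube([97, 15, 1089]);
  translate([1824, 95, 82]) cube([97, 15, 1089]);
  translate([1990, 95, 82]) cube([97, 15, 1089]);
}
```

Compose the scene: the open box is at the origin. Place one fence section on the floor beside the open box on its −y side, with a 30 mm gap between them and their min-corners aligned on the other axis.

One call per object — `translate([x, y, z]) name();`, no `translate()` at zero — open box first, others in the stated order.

open_box();
translate([0, -140, 0]) fence_section();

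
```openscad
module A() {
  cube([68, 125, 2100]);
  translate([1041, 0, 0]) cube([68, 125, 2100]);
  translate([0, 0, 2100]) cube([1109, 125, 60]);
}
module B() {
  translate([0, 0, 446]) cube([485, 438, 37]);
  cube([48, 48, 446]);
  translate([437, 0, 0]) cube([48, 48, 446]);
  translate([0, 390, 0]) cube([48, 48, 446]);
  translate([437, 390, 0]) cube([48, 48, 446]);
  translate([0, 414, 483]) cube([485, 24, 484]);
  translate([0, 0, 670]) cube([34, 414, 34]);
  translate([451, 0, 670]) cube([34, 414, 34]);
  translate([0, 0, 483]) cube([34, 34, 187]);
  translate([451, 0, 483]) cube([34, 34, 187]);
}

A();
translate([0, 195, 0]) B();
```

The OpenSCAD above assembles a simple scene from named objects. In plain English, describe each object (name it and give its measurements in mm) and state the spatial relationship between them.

A is a door frame. The clear opening is 973 mm wide and 2100 mm high. Two 68 mm wide jambs, 125 mm deep, stand either side of the opening from the floor to the top of the opening. A 60 mm thick head sits across the top of both jambs, spanning the full outside width of the frame.

B is a chair: 485×438 mm seat, 37 mm thick, top at z = 483 mm, on four 48 mm square corner legs flush with the seat edges. A 24 mm thick backrest slab spans the full seat width, extending 484 mm above the seat top, its back face flush with the seat's +y edge. Two armrests of 34×34 mm section run along each side from the seat's front edge to the front of the backrest, top faces 221 mm above the seat top and outer faces flush with the seat's x-edges; a 34×34 mm post under the front of each armrest stands on the seat at the front corner.

The chair is on the floor beside the door frame on its +y side.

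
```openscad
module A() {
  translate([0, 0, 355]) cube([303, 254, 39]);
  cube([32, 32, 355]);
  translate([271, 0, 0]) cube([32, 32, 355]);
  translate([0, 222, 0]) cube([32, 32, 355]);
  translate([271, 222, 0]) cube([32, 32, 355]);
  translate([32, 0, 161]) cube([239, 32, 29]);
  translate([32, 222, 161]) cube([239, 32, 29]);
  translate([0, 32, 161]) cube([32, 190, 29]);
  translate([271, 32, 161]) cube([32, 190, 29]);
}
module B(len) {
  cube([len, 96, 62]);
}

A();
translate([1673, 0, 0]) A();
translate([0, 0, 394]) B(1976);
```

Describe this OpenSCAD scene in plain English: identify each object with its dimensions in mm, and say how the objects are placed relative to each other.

A is a four-legged stool. The seat is a 303×254×39 mm slab whose top surface is at z = 394 mm; four square legs, each 32×32 mm in cross-section, run from the floor (z = 0) to the underside of the seat, each flush with a corner of the seat. Four stretchers, 32 mm wide and 29 mm tall, connect adjacent legs with their undersides at z = 161 mm, each running between the inner faces of the legs it joins and aligned with the legs' outer faces on the other axis.

B is a rectangular beam 1976 mm long (x), 96 mm deep (y), 62 mm thick (z).

The beam spans the tops of two stools placed 1370 mm apart, resting at z = 394 mm.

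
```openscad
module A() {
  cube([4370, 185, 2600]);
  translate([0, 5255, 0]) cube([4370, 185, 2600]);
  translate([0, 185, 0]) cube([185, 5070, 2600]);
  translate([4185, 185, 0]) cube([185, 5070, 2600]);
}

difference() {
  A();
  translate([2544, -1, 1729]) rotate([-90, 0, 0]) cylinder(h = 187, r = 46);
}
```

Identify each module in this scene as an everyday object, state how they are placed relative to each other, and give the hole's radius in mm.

The subtracted cylinder has r = 46 mm.

A is a house frame. The house frame has a circular hole through its front wall. The hole's radius is 46 mm.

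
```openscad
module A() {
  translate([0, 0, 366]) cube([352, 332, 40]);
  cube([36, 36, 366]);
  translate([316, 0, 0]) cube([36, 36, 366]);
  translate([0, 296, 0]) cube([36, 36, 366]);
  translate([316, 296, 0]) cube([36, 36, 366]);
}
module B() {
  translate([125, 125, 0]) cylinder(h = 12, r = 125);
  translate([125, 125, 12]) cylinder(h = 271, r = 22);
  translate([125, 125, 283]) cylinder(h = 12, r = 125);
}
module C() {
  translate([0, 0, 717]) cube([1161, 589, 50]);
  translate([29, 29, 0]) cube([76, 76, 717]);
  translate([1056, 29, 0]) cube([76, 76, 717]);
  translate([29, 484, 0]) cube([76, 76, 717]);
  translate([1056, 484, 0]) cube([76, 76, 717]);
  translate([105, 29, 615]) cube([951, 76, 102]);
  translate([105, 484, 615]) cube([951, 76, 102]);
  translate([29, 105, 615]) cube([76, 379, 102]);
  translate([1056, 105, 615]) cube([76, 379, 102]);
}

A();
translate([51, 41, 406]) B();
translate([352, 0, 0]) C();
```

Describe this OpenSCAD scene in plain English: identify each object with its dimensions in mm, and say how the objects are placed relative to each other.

A is a four-legged stool. The seat is 352×332 mm, 40 mm thick, top at z = 406 mm. It stands on four square legs, each 36×36 mm in cross-section, from z = 0 to the seat underside, each flush with a corner of the seat.

B is a spool: two coaxial disc flanges of radius 125 mm and thickness 12 mm, joined by a core cylinder of radius 22 mm and height 271 mm. The lower flange rests on z = 0 and the three cylinders share a vertical axis.

C is a rectangular dining table. The top is 1161×589×50 mm with its upper surface at z = 767 mm. It stands on four 76×76 mm square legs, each inset 29 mm from the nearest pair of top edges, running from the floor to the underside of the top. Four apron rails, 76 mm thick and 102 mm tall, run between adjacent legs with their top edges flush with the underside of the top and their outer faces flush with the legs' outer faces.

The spool is on top of the stool, centred. The table is against the stool's +x side, with their −y faces flush.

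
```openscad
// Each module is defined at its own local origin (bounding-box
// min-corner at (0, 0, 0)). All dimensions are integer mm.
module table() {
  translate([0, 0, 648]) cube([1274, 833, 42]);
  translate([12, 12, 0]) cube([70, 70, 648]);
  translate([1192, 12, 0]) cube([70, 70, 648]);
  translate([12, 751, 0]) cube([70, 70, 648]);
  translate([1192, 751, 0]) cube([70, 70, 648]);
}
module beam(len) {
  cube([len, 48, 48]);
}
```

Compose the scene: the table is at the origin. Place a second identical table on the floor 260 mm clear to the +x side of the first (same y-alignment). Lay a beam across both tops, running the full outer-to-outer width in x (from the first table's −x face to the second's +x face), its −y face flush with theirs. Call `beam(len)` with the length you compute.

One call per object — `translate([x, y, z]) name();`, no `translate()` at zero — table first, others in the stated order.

table();
translate([1534, 0, 0]) table();
translate([0, 0, 690]) beam(2808);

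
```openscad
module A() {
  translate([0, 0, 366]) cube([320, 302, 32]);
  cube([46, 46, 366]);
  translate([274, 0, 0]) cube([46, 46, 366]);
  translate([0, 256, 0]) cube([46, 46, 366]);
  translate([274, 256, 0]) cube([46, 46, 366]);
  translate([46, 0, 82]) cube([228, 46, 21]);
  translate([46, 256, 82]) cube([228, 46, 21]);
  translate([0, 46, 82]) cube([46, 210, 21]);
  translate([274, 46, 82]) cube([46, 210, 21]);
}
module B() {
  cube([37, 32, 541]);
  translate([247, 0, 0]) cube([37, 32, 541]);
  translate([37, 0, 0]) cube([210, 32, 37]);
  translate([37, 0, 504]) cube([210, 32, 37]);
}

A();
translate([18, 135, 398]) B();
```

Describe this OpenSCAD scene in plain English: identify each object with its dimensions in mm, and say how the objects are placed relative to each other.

A is a simple wooden stool: a rectangular seat 320 mm (x) by 302 mm (y), 32 mm thick, top face at z = 398 mm, on four square legs, each 46×46 mm in cross-section. The legs rest on z = 0, each flush with a corner of the seat. Four stretchers, 46 mm wide and 21 mm tall, connect adjacent legs with their undersides at z = 82 mm, each running between the inner faces of the legs it joins and aligned with the legs' outer faces on the other axis.

B is a picture frame with a 210×467 mm rectangular opening (x by z) and a uniform 37 mm border on every side. Frame depth is 32 mm along y. It is built from two vertical stiles running the full outside height and two horizontal rails spanning the gap between the stiles.

The picture frame is on top of the stool, centred.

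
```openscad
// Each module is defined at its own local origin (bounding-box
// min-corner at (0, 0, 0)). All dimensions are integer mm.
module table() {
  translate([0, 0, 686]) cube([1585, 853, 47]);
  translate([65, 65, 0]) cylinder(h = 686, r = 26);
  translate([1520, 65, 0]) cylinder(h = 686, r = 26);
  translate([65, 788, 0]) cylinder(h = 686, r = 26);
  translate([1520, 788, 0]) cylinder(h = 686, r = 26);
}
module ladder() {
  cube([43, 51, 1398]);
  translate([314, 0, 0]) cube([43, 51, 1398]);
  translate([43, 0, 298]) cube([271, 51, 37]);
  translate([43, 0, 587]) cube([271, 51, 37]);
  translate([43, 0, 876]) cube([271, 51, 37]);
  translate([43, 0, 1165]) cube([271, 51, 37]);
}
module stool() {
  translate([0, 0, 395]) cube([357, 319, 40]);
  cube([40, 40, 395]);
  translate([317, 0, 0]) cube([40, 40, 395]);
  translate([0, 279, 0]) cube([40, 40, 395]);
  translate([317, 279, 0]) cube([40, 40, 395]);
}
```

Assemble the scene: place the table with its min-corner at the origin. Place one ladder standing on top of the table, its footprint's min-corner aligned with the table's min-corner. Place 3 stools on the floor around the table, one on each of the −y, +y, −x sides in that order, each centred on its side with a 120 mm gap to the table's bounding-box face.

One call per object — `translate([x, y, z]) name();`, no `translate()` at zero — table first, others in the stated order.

table();
translate([0, 0, 733]) ladder();
translate([614, -439, 0]) stool();
translate([614, 973, 0]) stool();
translate([-477, 267, 0]) stool();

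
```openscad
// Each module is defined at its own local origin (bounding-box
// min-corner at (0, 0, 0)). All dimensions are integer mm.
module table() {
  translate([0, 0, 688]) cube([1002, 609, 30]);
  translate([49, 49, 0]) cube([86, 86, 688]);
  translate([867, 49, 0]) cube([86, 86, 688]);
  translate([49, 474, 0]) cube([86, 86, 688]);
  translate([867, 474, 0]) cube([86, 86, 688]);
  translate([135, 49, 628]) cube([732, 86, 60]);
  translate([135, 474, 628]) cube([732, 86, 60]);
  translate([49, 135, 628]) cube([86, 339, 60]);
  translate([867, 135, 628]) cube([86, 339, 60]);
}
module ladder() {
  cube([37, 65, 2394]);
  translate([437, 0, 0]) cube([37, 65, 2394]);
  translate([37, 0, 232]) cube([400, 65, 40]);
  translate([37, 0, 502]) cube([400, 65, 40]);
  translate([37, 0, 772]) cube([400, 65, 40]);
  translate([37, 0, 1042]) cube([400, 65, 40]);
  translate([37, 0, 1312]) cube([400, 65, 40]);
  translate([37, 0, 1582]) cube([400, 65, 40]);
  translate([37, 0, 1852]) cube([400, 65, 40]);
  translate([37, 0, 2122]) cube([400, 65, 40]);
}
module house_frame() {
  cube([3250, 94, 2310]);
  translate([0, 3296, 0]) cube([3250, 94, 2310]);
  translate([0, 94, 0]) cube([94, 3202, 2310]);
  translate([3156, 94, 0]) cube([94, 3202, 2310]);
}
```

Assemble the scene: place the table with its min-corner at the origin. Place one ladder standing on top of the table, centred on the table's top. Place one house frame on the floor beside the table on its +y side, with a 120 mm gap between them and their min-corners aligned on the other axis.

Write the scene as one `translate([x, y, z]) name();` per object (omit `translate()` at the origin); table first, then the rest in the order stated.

table();
translate([264, 272, 718]) ladder();
translate([0, 729, 0]) house_frame();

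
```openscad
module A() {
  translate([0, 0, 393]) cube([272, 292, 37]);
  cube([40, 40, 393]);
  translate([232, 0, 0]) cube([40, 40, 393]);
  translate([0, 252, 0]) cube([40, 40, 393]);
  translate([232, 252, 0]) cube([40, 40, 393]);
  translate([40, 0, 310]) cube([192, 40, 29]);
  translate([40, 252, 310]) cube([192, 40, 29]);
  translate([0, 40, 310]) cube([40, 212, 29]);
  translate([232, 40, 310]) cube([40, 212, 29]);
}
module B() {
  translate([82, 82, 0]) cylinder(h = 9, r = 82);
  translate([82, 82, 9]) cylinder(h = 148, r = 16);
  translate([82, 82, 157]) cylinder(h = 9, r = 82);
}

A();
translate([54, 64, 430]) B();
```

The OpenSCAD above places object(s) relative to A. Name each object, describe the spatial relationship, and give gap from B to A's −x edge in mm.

The spool's min-x is at 54; the stool's min-x is 0; gap = 54 mm.

A is a stool. B is a spool. The spool is on top of the stool, centred. The gap from the spool to the stool's −x edge is 54 mm.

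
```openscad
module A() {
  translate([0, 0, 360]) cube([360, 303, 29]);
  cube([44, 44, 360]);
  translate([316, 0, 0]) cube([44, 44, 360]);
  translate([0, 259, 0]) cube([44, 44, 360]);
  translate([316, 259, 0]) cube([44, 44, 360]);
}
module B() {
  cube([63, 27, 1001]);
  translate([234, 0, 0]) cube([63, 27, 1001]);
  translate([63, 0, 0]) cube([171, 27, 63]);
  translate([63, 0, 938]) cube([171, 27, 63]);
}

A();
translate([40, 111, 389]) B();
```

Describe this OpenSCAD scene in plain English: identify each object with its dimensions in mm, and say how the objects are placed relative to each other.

A is a four-legged stool. The seat is a 360×303×29 mm slab whose top surface is at z = 389 mm; four square legs, each 44×44 mm in cross-section, run from the floor (z = 0) to the underside of the seat, each flush with a corner of the seat.

B is a picture frame with a 171×875 mm rectangular opening (x by z) and a uniform 63 mm border on every side. Frame depth is 27 mm along y. It is built from two vertical stiles running the full outside height and two horizontal rails spanning the gap between the stiles.

The picture frame is on top of the stool.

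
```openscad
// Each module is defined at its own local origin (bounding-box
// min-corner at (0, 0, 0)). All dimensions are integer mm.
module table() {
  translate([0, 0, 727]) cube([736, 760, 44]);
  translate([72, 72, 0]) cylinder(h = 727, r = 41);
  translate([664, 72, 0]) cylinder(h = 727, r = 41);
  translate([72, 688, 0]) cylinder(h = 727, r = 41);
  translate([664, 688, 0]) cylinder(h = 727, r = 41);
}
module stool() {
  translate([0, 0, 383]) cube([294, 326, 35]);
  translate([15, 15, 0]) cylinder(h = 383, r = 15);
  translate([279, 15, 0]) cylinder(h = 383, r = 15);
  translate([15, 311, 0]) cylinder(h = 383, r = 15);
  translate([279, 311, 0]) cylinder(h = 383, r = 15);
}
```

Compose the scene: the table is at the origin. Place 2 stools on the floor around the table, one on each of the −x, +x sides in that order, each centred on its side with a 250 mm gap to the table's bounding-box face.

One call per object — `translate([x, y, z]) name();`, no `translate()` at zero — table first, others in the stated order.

table();
translate([-544, 217, 0]) stool();
translate([986, 217, 0]) stool();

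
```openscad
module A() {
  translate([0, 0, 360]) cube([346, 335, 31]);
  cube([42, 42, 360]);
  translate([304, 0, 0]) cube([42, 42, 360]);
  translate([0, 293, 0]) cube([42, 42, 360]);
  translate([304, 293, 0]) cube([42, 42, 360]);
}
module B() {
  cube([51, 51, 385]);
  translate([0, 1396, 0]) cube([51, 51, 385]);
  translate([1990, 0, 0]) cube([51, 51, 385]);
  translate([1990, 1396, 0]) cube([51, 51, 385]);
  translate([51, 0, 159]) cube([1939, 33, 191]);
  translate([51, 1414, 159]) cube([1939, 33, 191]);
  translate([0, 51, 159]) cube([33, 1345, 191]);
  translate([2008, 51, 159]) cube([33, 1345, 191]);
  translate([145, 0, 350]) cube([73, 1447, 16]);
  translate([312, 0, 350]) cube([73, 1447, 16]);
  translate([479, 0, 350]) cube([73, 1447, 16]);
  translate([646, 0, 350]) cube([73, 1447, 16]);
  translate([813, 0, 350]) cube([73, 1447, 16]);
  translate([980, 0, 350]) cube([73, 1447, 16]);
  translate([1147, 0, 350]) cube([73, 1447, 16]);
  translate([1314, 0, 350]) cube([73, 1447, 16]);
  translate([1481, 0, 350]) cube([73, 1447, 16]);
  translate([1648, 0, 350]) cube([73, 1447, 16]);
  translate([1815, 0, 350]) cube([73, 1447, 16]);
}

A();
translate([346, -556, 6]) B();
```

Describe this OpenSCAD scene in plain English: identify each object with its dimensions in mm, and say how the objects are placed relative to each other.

A is a simple wooden stool: a rectangular seat 346 mm (x) by 335 mm (y), 31 mm thick, top face at z = 391 mm, on four square legs, each 42×42 mm in cross-section. The legs rest on z = 0, each flush with a corner of the seat.

B is a bed frame 2041 mm long (x) by 1447 mm wide (y). Four 51×51 mm corner posts, 385 mm tall, at the corners of the footprint. Four rails of 33 mm thickness and 191 mm height run between adjacent posts with their undersides at z = 159 mm, their outer faces flush with the outside of the frame (the two x-running rails run between the posts' inner faces; the two y-running rails run between the posts' inner faces). 11 slats, each 73 mm wide (x) and 16 mm thick, lie across the top of the two x-running rails, running the full 1447 mm width of the frame in y; the slats are evenly spaced along x between the inner faces of the end posts with equal gaps (rounded down to the nearest mm) at the −x end and between each pair — any rounding remainder accumulates at the +x end.

The bed frame is beside the stool with their tops flush at z = 391.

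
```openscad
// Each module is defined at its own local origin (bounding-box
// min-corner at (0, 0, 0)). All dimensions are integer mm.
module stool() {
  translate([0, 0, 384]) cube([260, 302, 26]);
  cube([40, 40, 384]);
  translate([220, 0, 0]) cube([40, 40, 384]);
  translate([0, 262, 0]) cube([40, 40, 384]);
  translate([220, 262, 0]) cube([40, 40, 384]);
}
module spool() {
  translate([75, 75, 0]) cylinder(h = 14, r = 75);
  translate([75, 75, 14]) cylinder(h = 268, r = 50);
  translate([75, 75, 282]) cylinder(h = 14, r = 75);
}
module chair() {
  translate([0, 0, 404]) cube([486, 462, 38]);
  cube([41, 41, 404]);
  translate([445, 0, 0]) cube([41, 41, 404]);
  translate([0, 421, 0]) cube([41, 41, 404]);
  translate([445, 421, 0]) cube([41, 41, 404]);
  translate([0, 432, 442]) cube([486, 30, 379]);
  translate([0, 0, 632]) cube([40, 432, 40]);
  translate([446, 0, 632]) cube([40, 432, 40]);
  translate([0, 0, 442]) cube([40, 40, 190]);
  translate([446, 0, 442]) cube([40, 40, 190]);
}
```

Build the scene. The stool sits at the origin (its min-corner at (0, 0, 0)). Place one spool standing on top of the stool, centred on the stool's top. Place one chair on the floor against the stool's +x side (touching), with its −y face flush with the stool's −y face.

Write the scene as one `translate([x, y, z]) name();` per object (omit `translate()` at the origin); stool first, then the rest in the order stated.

stool();
translate([55, 76, 410]) spool();
translate([260, 0, 0]) chair();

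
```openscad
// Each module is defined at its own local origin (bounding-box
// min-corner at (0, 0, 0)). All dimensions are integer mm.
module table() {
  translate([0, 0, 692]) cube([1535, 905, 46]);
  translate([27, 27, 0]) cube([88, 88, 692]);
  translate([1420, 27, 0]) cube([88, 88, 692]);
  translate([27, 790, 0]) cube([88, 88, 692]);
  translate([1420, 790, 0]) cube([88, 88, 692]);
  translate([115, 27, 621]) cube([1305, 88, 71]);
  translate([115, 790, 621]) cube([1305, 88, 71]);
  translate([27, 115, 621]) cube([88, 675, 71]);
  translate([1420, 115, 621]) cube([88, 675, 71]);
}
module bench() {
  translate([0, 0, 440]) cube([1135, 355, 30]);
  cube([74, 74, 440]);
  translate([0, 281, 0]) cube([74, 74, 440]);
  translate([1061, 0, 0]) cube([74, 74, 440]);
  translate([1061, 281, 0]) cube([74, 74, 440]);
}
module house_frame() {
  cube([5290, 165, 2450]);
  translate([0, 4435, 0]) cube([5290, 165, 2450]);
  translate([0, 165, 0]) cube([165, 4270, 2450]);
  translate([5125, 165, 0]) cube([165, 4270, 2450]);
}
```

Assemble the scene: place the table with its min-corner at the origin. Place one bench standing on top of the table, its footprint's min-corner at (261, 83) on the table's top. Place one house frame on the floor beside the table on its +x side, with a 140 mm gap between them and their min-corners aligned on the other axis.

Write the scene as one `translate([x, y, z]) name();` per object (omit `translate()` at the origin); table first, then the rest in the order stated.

table();
translate([261, 83, 738]) bench();
translate([1675, 0, 0]) house_frame();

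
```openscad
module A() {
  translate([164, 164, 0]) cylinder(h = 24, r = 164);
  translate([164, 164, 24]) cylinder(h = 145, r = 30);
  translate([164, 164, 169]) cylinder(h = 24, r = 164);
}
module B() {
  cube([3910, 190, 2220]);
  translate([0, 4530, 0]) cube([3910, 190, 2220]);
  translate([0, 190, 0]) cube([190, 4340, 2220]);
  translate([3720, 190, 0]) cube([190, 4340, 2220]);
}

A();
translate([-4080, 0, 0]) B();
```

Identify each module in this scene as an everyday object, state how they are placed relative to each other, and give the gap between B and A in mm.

The house frame's nearest face is 170 mm from the spool's −x face.

A is a spool. B is a house frame. The house frame is on the floor beside the spool on its −x side. The gap between the house frame and the spool is 170 mm.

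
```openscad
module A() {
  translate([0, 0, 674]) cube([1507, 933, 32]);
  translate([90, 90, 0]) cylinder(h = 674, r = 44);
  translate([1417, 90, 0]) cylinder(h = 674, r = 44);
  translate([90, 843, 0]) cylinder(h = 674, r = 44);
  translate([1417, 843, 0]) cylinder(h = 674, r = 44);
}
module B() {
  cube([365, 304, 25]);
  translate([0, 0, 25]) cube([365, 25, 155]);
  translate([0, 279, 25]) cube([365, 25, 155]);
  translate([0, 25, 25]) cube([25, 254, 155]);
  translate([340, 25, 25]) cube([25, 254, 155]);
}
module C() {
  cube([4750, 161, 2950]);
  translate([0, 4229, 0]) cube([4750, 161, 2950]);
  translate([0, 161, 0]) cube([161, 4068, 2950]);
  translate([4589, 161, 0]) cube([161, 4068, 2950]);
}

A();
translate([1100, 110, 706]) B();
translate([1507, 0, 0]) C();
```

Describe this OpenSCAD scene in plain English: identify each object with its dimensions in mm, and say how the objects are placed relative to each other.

A is a table with a 1507×933 mm rectangular top, 32 mm thick, top surface at z = 706 mm, supported by four round legs of 88 mm diameter, each leg's bounding box inset 46 mm from the nearest pair of top edges, running from the floor.

B is an open-topped rectangular box: outside dimensions 365×304×180 mm, with a uniform wall and base thickness of 25 mm. The base is a full 365×304 slab on the floor; four walls sit on top of the base. The front and back walls (the −y and +y sides) span the full width; the two side walls fit between them.

C is a box-shaped house frame (walls only): outside footprint 4750×4390 mm, wall height 2950 mm, wall thickness 161 mm. The two y-facing walls run the full x-width; the two x-facing walls fit between the inner faces of the y-facing walls.

The open box is on top of the table. The house frame is against the table's +x side, with their −y faces flush.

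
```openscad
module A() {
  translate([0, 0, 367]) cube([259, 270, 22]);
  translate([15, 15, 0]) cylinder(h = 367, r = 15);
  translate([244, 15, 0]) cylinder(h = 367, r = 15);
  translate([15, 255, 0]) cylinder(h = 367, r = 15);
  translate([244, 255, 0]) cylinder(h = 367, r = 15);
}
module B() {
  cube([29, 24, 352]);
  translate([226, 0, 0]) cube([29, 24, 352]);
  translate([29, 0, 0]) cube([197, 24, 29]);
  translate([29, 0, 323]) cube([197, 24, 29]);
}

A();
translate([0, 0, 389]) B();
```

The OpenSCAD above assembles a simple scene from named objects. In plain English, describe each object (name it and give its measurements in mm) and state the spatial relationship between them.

A is a simple wooden stool: a rectangular seat 259 mm (x) by 270 mm (y), 22 mm thick, top face at z = 389 mm, on four round legs, each 30 mm in diameter. The legs rest on z = 0, each leg's axis is inset half a diameter from the nearest pair of seat edges (so the leg's bounding box is flush with the corner).

B is a picture frame with a 197×294 mm rectangular opening (x by z) and a uniform 29 mm border on every side. Frame depth is 24 mm along y. It is built from two vertical stiles running the full outside height and two horizontal rails spanning the gap between the stiles.

The picture frame is on top of the stool.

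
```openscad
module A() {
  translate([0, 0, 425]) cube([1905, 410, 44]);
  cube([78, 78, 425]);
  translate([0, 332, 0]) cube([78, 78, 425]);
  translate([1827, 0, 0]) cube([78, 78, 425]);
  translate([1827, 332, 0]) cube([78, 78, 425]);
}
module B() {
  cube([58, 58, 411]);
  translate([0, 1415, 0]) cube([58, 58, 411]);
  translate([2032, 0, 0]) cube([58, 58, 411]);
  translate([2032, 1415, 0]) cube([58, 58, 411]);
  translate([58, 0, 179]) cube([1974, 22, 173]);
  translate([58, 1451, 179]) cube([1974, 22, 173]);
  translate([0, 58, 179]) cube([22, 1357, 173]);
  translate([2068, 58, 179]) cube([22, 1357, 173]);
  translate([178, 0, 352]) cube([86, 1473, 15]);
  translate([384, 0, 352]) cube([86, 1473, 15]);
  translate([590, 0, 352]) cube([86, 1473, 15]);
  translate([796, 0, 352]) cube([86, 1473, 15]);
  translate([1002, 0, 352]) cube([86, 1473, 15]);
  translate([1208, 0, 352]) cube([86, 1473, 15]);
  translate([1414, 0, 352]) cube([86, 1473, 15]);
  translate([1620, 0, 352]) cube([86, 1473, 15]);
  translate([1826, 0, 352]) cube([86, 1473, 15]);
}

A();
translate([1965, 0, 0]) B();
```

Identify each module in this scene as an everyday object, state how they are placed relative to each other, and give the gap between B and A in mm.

A is a bench. B is a bed frame. The bed frame is on the floor beside the bench on its +x side. The gap between the bed frame and the bench is 60 mm.

The bed frame's nearest face is 60 mm from the bench's +x face.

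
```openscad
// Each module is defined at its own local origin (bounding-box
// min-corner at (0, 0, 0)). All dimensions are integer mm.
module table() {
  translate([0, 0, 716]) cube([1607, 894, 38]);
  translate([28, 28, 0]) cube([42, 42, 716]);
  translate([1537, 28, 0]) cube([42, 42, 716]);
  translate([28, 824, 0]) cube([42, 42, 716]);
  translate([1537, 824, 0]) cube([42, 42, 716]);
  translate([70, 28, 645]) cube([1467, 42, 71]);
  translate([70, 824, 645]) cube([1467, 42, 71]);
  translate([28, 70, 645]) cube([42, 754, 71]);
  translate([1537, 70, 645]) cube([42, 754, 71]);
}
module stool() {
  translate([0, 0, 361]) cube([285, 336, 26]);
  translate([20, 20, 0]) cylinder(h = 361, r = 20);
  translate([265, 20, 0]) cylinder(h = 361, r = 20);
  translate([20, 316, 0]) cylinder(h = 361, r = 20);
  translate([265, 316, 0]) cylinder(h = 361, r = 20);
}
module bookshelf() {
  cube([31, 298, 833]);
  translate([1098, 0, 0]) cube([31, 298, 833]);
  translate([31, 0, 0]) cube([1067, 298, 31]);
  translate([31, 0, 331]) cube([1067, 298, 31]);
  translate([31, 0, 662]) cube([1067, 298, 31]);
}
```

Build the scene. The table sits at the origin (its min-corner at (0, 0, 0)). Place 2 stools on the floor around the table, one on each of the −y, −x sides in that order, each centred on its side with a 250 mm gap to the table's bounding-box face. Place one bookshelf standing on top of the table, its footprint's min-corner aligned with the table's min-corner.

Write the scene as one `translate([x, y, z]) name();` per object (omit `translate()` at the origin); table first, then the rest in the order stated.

table();
translate([661, -586, 0]) stool();
translate([-535, 279, 0]) stool();
translate([0, 0, 754]) bookshelf();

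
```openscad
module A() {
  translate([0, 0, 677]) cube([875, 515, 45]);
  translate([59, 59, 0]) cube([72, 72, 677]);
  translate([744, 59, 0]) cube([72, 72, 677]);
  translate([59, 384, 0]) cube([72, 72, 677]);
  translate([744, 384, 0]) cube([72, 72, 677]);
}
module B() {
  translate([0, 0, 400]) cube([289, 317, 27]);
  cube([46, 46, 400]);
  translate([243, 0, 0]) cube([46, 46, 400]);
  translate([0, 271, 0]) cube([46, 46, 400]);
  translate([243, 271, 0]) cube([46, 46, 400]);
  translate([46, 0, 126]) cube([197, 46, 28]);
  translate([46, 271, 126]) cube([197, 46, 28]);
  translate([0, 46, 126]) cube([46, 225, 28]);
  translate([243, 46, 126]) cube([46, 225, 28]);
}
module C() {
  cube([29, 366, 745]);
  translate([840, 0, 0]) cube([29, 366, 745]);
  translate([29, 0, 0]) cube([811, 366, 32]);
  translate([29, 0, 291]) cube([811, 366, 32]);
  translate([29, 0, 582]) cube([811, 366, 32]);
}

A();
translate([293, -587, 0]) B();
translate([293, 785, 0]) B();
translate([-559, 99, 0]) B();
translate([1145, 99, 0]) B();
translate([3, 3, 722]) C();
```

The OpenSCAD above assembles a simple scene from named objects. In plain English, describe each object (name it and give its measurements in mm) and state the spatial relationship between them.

A is a rectangular dining table. The top is 875×515×45 mm with its upper surface at z = 722 mm. It stands on four 72×72 mm square legs, each inset 59 mm from the nearest pair of top edges, running from the floor to the underside of the top.

B is a simple wooden stool: a rectangular seat 289 mm (x) by 317 mm (y), 27 mm thick, top face at z = 427 mm, on four square legs, each 46×46 mm in cross-section. The legs rest on z = 0, each flush with a corner of the seat. Four stretchers, 46 mm wide and 28 mm tall, connect adjacent legs with their undersides at z = 126 mm, each running between the inner faces of the legs it joins and aligned with the legs' outer faces on the other axis.

C is a bookshelf 869 mm wide overall, 366 mm deep and 745 mm tall. The two sides are 29 mm thick vertical panels. 3 horizontal shelves of 32 mm thickness span between the inner faces of the sides; the lowest shelf sits on the floor and shelves are stacked with a clear vertical gap of 259 mm between each pair.

Four stools sit around the table at the −y, +y, −x, +x sides. The bookshelf is on top of the table.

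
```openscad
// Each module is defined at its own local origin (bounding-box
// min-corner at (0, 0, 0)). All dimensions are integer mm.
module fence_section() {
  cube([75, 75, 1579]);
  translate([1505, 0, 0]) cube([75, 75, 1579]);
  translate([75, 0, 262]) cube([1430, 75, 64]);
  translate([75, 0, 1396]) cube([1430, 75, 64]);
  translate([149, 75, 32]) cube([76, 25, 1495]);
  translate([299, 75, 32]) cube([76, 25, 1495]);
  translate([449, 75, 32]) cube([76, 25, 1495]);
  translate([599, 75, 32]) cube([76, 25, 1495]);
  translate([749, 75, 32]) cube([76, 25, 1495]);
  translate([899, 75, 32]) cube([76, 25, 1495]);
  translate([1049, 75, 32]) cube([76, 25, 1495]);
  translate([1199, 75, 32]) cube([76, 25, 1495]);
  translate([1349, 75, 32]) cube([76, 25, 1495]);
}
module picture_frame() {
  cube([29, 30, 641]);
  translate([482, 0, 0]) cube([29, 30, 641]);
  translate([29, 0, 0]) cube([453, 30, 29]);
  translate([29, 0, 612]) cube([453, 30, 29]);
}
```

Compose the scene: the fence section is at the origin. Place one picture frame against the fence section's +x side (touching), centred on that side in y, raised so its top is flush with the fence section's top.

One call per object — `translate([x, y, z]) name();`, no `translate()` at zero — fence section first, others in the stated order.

fence_section();
translate([1580, 35, 938]) picture_frame();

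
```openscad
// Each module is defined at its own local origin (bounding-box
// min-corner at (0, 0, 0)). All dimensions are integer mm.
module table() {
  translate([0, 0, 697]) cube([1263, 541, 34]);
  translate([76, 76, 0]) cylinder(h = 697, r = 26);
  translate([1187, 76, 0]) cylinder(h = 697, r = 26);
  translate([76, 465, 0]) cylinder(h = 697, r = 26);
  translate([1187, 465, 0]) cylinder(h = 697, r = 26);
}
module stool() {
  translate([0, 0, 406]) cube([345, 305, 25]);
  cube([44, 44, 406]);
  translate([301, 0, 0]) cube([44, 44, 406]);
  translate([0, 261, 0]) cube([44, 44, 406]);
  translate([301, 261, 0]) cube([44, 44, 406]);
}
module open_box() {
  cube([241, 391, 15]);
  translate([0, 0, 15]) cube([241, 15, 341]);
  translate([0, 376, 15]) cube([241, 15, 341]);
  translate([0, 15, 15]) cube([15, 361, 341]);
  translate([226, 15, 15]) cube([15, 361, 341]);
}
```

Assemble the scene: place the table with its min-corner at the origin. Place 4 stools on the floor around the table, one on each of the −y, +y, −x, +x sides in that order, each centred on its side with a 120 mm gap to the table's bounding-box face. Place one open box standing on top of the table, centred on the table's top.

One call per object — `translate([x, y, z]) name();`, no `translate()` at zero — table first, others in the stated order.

table();
translate([459, -425, 0]) stool();
translate([459, 661, 0]) stool();
translate([-465, 118, 0]) stool();
translate([1383, 118, 0]) stool();
translate([511, 75, 731]) open_box();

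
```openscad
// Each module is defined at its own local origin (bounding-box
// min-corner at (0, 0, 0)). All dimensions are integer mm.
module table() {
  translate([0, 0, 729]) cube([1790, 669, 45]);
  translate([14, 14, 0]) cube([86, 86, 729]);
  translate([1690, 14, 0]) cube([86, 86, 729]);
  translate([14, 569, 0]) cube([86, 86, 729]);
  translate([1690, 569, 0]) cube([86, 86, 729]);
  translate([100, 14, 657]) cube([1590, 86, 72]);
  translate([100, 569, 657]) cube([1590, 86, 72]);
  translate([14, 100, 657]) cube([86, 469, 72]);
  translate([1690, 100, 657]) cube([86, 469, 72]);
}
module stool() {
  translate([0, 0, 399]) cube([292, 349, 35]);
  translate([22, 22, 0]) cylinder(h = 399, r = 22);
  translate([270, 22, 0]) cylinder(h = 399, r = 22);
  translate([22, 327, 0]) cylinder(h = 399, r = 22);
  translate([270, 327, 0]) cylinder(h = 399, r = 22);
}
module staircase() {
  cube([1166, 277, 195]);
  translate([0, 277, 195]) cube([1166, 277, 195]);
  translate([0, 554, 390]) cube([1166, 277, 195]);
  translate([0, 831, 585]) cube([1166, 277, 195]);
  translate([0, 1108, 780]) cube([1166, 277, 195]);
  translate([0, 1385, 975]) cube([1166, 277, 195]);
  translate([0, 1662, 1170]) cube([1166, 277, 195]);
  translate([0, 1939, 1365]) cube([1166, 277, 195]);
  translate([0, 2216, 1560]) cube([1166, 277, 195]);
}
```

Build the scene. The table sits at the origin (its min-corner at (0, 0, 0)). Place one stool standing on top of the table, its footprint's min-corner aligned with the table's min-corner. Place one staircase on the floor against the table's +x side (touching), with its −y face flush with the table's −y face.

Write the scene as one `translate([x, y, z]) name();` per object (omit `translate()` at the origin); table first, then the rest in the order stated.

table();
translate([0, 0, 774]) stool();
translate([1790, 0, 0]) staircase();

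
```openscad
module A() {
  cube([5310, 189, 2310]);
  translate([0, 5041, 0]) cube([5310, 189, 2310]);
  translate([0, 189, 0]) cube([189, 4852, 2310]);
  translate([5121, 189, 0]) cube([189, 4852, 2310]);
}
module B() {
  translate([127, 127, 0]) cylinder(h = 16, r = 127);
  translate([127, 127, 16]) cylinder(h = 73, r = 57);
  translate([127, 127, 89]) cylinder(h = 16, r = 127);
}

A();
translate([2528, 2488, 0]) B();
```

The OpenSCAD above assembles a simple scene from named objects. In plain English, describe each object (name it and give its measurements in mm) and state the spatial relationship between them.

A is the wall frame of a small rectangular building: four walls, each 2310 mm tall and 189 mm thick, enclosing a footprint 5310 mm (x) by 5230 mm (y) outside-to-outside, with no floor or roof. The front and back walls (the −y and +y sides) span the full width; the two side walls fit between them.

B is a spool: two coaxial disc flanges of radius 127 mm and thickness 16 mm, joined by a core cylinder of radius 57 mm and height 73 mm. The lower flange rests on z = 0 and the three cylinders share a vertical axis.

The spool sits inside the house frame, centred.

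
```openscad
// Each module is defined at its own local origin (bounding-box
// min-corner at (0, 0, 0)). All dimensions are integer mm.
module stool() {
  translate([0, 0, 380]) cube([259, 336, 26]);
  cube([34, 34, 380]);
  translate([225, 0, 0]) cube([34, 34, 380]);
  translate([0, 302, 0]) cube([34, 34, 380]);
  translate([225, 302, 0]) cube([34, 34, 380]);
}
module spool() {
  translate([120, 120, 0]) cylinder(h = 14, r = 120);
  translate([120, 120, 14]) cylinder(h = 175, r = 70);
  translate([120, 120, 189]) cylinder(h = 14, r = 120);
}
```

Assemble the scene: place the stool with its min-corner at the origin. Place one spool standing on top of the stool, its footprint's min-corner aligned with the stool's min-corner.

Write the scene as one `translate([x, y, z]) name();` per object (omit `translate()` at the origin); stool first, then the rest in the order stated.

stool();
translate([0, 0, 406]) spool();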